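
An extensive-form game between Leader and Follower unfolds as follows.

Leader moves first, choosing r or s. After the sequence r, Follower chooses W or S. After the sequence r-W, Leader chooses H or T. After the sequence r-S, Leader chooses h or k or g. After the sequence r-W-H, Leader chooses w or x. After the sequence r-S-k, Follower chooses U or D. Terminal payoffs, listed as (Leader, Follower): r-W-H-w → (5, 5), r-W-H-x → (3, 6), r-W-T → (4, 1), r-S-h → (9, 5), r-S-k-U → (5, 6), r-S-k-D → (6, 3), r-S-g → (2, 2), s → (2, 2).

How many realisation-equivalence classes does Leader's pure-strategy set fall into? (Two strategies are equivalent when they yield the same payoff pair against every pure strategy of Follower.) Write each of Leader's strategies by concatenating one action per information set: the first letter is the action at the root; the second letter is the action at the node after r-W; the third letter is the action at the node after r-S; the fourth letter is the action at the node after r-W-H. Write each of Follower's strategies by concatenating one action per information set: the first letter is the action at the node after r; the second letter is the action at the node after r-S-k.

10

Leader has 24 pure strategies: rHhw, rHhx, rHkw, rHkx, rHgw, rHgx, rThw, rThx, rTkw, rTkx, rTgw, rTgx, sHhw, sHhx, sHkw, sHkx, sHgw, sHgx, sThw, sThx, sTkw, sTkx, sTgw, sTgx. Columns: WU, WD, SU, SD.
{rHhw} → row (5,5) (5,5) (9,5) (9,5)
{rHhx} → row (3,6) (3,6) (9,5) (9,5)
{rHkw} → row (5,5) (5,5) (5,6) (6,3)
{rHkx} → row (3,6) (3,6) (5,6) (6,3)
{rHgw} → row (5,5) (5,5) (2,2) (2,2)
{rHgx} → row (3,6) (3,6) (2,2) (2,2)
{rThw, rThx} → row (4,1) (4,1) (9,5) (9,5)
{rTkw, rTkx} → row (4,1) (4,1) (5,6) (6,3)
{rTgw, rTgx} → row (4,1) (4,1) (2,2) (2,2)
{sHhw, sHhx, sHkw, sHkx, sHgw, sHgx, sThw, sThx, sTkw, sTkx, sTgw, sTgx} → row (2,2) (2,2) (2,2) (2,2)
That's 10 distinct rows out of 24 strategies.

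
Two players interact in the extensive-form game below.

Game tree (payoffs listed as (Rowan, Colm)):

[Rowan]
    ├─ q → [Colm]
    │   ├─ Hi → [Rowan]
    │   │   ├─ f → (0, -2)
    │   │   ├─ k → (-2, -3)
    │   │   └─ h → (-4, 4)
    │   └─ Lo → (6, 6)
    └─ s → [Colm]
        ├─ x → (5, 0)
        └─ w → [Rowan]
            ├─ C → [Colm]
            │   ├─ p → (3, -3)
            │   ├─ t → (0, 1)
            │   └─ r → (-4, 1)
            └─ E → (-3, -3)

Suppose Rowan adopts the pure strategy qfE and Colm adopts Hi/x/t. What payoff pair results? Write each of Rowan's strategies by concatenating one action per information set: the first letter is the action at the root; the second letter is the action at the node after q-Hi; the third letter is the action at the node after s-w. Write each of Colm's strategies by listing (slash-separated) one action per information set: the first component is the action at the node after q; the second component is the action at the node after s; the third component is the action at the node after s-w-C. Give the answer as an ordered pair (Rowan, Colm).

Trace the play path from the root:
  Rowan plays q
  Colm plays Hi at [q]
  Rowan plays f at [q-Hi]
→ terminal payoff (0, -2).
(Rowan's choice at the node after s-w is never reached on this path, so it doesn't affect the outcome.)

(0, -2)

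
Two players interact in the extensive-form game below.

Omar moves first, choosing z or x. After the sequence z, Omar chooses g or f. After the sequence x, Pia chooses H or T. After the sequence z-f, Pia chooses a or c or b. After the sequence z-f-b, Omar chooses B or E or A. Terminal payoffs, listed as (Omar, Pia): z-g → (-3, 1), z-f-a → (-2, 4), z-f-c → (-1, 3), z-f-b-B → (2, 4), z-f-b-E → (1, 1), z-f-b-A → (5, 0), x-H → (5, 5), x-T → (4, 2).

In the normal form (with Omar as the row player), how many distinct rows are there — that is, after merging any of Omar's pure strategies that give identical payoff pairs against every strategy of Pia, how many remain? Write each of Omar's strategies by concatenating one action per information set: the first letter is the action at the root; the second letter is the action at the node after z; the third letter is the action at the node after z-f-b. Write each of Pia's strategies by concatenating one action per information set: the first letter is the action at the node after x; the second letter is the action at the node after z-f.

Omar has 12 pure strategies: zgB, zgE, zgA, zfB, zfE, zfA, xgB, xgE, xgA, xfB, xfE, xfA. Columns: Ha, Hc, Hb, Ta, Tc, Tb.
{zgB, zgE, zgA} → row (-3,1) (-3,1) (-3,1) (-3,1) (-3,1) (-3,1)
{zfB} → row (-2,4) (-1,3) (2,4) (-2,4) (-1,3) (2,4)
{zfE} → row (-2,4) (-1,3) (1,1) (-2,4) (-1,3) (1,1)
{zfA} → row (-2,4) (-1,3) (5,0) (-2,4) (-1,3) (5,0)
{xgB, xgE, xgA, xfB, xfE, xfA} → row (5,5) (5,5) (5,5) (4,2) (4,2) (4,2)
That's 5 distinct rows out of 12 strategies.

5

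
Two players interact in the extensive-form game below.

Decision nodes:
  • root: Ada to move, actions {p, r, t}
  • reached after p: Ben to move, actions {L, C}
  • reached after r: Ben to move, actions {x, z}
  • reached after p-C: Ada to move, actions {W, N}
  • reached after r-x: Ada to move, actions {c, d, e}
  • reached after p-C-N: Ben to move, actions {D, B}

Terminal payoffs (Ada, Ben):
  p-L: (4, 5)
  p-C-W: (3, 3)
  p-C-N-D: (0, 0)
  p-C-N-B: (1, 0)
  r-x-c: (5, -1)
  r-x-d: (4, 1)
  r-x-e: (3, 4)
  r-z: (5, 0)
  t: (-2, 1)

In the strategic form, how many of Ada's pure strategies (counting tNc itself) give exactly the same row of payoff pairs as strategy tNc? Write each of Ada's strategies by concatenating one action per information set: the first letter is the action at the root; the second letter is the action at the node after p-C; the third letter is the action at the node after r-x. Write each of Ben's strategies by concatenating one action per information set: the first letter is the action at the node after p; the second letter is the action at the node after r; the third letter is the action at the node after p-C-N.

6

Row for tNc (columns LxD, LxB, LzD, LzB, CxD, CxB, CzD, CzB): (-2,1) (-2,1) (-2,1) (-2,1) (-2,1) (-2,1) (-2,1) (-2,1).
Under tNc, Ada's choice at the node after p-C and at the node after r-x can never be reached regardless of what Ben does, so varying those choices leaves every outcome unchanged.
Holding the reachable choices fixed and varying the unreachable ones freely already gives 2 × 3 = 6 equivalent strategies.
No other strategy reproduces this row, so those 6 are the full class: tWc, tWd, tWe, tNc, tNd, tNe.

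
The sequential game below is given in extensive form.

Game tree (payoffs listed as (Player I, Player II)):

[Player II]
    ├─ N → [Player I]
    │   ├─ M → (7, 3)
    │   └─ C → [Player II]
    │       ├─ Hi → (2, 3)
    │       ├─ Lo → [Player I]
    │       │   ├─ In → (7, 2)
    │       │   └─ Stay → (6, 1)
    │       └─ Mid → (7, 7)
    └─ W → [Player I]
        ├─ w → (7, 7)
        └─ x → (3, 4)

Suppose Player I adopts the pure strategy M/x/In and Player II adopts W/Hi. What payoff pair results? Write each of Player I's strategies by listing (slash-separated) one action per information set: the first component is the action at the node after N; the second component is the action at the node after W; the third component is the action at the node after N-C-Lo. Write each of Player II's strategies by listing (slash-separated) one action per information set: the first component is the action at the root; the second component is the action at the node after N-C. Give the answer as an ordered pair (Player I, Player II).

Trace the play path from the root:
  Player II plays W
  Player I plays x at [W]
→ terminal payoff (3, 4).
(Player I's choice at the node after N is never reached on this path, so it doesn't affect the outcome.)

(3, 4)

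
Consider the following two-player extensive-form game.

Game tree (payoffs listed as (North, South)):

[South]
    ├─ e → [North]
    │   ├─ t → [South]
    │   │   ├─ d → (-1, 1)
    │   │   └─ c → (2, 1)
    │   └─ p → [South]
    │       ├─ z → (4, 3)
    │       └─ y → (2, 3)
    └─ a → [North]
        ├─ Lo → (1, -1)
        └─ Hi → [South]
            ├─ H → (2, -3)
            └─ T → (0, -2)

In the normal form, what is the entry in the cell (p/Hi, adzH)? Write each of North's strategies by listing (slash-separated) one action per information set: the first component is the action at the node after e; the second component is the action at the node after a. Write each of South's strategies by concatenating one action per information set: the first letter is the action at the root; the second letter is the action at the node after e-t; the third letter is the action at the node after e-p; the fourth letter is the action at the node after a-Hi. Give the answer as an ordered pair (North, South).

(2, -3)

Trace the play path from the root:
  South plays a
  North plays Hi at [a]
  South plays H at [a-Hi]
→ terminal payoff (2, -3).
(North's choice at the node after e is never reached on this path, so it doesn't affect the outcome.)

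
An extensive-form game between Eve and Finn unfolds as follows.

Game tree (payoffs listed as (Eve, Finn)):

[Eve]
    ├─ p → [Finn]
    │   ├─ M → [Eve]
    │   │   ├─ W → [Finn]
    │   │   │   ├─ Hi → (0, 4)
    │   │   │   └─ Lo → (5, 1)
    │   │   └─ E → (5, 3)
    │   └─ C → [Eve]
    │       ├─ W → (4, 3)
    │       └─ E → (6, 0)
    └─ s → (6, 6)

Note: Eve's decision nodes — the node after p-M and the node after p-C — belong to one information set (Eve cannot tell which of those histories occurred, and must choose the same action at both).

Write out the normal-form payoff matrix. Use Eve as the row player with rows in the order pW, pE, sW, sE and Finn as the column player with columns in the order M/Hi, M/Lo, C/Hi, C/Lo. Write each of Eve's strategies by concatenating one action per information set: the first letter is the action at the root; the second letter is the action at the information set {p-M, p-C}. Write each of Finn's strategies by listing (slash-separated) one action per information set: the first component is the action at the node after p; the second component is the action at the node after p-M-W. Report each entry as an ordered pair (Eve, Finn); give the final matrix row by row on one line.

pW: (0,4) (5,1) (4,3) (4,3) | pE: (5,3) (5,3) (6,0) (6,0) | sW: (6,6) (6,6) (6,6) (6,6) | sE: (6,6) (6,6) (6,6) (6,6)

Row pW: M/Hi→(0,4), M/Lo→(5,1), C/Hi→(4,3), C/Lo→(4,3)
Row pE: M/Hi→(5,3), M/Lo→(5,3), C/Hi→(6,0), C/Lo→(6,0)
Row sW: M/Hi→(6,6), M/Lo→(6,6), C/Hi→(6,6), C/Lo→(6,6)
Row sE: M/Hi→(6,6), M/Lo→(6,6), C/Hi→(6,6), C/Lo→(6,6)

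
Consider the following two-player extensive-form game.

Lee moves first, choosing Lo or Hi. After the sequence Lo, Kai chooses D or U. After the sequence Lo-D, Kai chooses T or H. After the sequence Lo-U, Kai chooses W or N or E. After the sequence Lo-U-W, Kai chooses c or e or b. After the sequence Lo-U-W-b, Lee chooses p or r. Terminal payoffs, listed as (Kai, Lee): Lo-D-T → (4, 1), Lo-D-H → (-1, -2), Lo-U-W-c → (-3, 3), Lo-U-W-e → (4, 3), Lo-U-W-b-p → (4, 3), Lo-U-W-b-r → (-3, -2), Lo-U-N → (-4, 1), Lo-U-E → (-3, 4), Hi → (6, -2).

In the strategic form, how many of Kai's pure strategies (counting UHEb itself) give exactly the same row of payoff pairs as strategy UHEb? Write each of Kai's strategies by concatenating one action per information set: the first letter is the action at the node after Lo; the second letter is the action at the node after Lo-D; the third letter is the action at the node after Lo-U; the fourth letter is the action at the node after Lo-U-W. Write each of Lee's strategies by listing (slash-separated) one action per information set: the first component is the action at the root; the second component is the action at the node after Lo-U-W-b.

6

Row for UHEb (columns Lo/p, Lo/r, Hi/p, Hi/r): (-3,4) (-3,4) (6,-2) (6,-2).
Under UHEb, Kai's choice at the node after Lo-D and at the node after Lo-U-W can never be reached regardless of what Lee does, so varying those choices leaves every outcome unchanged.
Holding the reachable choices fixed and varying the unreachable ones freely already gives 2 × 3 = 6 equivalent strategies.
No other strategy reproduces this row, so those 6 are the full class: UTEc, UTEe, UTEb, UHEc, UHEe, UHEb.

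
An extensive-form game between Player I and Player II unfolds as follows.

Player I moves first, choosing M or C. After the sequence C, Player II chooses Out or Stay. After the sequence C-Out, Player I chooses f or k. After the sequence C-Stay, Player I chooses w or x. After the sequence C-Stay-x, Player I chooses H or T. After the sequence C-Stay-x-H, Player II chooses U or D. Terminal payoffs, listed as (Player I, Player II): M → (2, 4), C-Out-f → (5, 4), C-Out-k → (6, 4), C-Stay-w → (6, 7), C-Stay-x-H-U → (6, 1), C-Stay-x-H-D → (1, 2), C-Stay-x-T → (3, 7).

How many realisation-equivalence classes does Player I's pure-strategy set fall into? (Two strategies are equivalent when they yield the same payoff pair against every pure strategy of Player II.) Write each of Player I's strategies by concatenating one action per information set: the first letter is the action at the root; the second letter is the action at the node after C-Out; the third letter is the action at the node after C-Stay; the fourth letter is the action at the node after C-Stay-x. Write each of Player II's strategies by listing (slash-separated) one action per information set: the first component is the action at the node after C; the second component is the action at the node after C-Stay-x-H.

7

Player I has 16 pure strategies: MfwH, MfwT, MfxH, MfxT, MkwH, MkwT, MkxH, MkxT, CfwH, CfwT, CfxH, CfxT, CkwH, CkwT, CkxH, CkxT. Columns: Out/U, Out/D, Stay/U, Stay/D.
{MfwH, MfwT, MfxH, MfxT, MkwH, MkwT, MkxH, MkxT} → row (2,4) (2,4) (2,4) (2,4)
{CfwH, CfwT} → row (5,4) (5,4) (6,7) (6,7)
{CfxH} → row (5,4) (5,4) (6,1) (1,2)
{CfxT} → row (5,4) (5,4) (3,7) (3,7)
{CkwH, CkwT} → row (6,4) (6,4) (6,7) (6,7)
{CkxH} → row (6,4) (6,4) (6,1) (1,2)
{CkxT} → row (6,4) (6,4) (3,7) (3,7)
That's 7 distinct rows out of 16 strategies.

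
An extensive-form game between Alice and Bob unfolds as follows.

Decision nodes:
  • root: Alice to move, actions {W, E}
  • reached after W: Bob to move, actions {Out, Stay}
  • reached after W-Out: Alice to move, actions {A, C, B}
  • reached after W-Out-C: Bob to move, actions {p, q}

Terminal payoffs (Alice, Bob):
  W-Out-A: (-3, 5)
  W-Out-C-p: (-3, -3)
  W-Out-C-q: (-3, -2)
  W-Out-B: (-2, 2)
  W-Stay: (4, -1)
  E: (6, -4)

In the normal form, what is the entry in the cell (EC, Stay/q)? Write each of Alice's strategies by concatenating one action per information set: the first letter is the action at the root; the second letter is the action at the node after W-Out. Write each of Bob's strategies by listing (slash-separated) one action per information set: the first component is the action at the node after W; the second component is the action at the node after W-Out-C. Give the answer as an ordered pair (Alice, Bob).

Trace the play path from the root:
  Alice plays E
→ terminal payoff (6, -4).
(Alice's choice at the node after W-Out is never reached on this path, so it doesn't affect the outcome.)

(6, -4)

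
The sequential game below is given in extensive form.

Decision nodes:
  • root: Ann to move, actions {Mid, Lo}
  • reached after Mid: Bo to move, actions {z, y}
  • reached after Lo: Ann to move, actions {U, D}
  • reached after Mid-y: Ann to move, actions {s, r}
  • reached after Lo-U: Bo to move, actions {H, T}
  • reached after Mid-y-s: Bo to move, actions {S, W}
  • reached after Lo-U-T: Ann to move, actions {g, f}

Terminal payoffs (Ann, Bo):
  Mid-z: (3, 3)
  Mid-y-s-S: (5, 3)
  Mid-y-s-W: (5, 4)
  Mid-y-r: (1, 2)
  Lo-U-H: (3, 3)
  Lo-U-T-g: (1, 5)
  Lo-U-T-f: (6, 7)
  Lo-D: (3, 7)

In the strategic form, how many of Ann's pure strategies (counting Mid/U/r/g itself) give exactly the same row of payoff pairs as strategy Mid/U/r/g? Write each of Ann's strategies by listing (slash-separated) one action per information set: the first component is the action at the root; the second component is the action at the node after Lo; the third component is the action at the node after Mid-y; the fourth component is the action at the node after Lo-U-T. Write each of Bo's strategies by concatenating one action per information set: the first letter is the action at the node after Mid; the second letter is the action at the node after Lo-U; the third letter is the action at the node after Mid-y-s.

4

Row for Mid/U/r/g (columns zHS, zHW, zTS, zTW, yHS, yHW, yTS, yTW): (3,3) (3,3) (3,3) (3,3) (1,2) (1,2) (1,2) (1,2).
Under Mid/U/r/g, Ann's choice at the node after Lo and at the node after Lo-U-T can never be reached regardless of what Bo does, so varying those choices leaves every outcome unchanged.
Holding the reachable choices fixed and varying the unreachable ones freely already gives 2 × 2 = 4 equivalent strategies.
No other strategy reproduces this row, so those 4 are the full class: Mid/U/r/g, Mid/U/r/f, Mid/D/r/g, Mid/D/r/f.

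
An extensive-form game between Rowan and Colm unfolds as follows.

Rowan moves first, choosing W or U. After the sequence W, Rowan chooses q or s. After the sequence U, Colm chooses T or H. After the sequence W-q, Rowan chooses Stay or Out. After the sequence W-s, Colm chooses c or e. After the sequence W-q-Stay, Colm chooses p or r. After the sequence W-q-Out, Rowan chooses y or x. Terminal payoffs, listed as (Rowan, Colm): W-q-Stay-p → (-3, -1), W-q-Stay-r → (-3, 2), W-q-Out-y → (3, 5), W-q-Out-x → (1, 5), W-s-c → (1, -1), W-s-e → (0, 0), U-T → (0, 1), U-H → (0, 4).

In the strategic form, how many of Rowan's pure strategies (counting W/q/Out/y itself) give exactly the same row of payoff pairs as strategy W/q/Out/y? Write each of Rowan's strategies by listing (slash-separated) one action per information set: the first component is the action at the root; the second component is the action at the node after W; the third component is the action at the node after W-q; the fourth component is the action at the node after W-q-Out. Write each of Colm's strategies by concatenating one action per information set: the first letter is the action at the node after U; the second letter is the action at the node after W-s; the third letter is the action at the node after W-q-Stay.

1

Row for W/q/Out/y (columns Tcp, Tcr, Tep, Ter, Hcp, Hcr, Hep, Her): (3,5) (3,5) (3,5) (3,5) (3,5) (3,5) (3,5) (3,5).
Every one of Rowan's information sets is on the play path for some reply by Colm when Rowan follows W/q/Out/y.
Changing the action at any of them therefore changes at least one column, so only W/q/Out/y itself gives this row.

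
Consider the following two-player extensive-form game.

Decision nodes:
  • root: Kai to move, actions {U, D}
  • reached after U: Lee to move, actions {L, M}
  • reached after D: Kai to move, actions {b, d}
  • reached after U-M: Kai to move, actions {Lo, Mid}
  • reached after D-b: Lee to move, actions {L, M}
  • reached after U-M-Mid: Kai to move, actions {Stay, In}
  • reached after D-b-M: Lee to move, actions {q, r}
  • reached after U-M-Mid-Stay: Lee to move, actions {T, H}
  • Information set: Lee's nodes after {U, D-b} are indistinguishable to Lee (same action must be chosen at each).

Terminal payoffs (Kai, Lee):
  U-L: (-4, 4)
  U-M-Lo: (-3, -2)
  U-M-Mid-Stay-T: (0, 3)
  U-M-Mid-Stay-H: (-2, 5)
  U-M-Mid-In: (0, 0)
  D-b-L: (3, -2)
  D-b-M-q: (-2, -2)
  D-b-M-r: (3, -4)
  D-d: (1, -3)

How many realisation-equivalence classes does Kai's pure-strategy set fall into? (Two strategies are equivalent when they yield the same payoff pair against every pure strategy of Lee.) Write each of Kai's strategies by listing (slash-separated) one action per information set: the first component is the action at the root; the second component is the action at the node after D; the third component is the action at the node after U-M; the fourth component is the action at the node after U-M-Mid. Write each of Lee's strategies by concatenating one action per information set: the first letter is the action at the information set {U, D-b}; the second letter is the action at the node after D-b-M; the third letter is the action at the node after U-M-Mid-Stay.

Kai has 16 pure strategies: U/b/Lo/Stay, U/b/Lo/In, U/b/Mid/Stay, U/b/Mid/In, U/d/Lo/Stay, U/d/Lo/In, U/d/Mid/Stay, U/d/Mid/In, D/b/Lo/Stay, D/b/Lo/In, D/b/Mid/Stay, D/b/Mid/In, D/d/Lo/Stay, D/d/Lo/In, D/d/Mid/Stay, D/d/Mid/In. Columns: LqT, LqH, LrT, LrH, MqT, MqH, MrT, MrH.
{U/b/Lo/Stay, U/b/Lo/In, U/d/Lo/Stay, U/d/Lo/In} → row (-4,4) (-4,4) (-4,4) (-4,4) (-3,-2) (-3,-2) (-3,-2) (-3,-2)
{U/b/Mid/Stay, U/d/Mid/Stay} → row (-4,4) (-4,4) (-4,4) (-4,4) (0,3) (-2,5) (0,3) (-2,5)
{U/b/Mid/In, U/d/Mid/In} → row (-4,4) (-4,4) (-4,4) (-4,4) (0,0) (0,0) (0,0) (0,0)
{D/b/Lo/Stay, D/b/Lo/In, D/b/Mid/Stay, D/b/Mid/In} → row (3,-2) (3,-2) (3,-2) (3,-2) (-2,-2) (-2,-2) (3,-4) (3,-4)
{D/d/Lo/Stay, D/d/Lo/In, D/d/Mid/Stay, D/d/Mid/In} → row (1,-3) (1,-3) (1,-3) (1,-3) (1,-3) (1,-3) (1,-3) (1,-3)
That's 5 distinct rows out of 16 strategies.

5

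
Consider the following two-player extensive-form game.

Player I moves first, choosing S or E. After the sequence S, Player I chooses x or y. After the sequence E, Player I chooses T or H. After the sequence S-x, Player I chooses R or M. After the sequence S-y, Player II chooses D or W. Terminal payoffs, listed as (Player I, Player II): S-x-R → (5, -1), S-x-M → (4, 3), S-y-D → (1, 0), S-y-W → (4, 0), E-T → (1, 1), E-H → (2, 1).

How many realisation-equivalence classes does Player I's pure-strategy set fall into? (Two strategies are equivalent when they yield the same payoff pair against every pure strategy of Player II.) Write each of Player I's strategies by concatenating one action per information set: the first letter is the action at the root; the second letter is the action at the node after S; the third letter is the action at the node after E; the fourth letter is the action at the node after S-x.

5

Player I has 16 pure strategies: SxTR, SxTM, SxHR, SxHM, SyTR, SyTM, SyHR, SyHM, ExTR, ExTM, ExHR, ExHM, EyTR, EyTM, EyHR, EyHM. Columns: D, W.
{SxTR, SxHR} → row (5,-1) (5,-1)
{SxTM, SxHM} → row (4,3) (4,3)
{SyTR, SyTM, SyHR, SyHM} → row (1,0) (4,0)
{ExTR, ExTM, EyTR, EyTM} → row (1,1) (1,1)
{ExHR, ExHM, EyHR, EyHM} → row (2,1) (2,1)
That's 5 distinct rows out of 16 strategies.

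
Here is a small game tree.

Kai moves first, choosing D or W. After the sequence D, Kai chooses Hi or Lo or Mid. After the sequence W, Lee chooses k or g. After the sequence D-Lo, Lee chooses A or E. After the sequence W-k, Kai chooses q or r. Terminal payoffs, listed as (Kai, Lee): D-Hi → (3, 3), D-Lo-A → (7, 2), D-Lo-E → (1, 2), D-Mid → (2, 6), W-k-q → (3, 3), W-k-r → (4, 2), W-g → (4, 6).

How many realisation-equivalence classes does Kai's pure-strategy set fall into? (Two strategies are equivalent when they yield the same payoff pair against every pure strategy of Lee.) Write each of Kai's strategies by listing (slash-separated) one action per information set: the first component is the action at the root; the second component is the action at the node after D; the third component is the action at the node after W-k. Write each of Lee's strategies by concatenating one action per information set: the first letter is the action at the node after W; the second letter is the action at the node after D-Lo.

5

Kai has 12 pure strategies: D/Hi/q, D/Hi/r, D/Lo/q, D/Lo/r, D/Mid/q, D/Mid/r, W/Hi/q, W/Hi/r, W/Lo/q, W/Lo/r, W/Mid/q, W/Mid/r. Columns: kA, kE, gA, gE.
{D/Hi/q, D/Hi/r} → row (3,3) (3,3) (3,3) (3,3)
{D/Lo/q, D/Lo/r} → row (7,2) (1,2) (7,2) (1,2)
{D/Mid/q, D/Mid/r} → row (2,6) (2,6) (2,6) (2,6)
{W/Hi/q, W/Lo/q, W/Mid/q} → row (3,3) (3,3) (4,6) (4,6)
{W/Hi/r, W/Lo/r, W/Mid/r} → row (4,2) (4,2) (4,6) (4,6)
That's 5 distinct rows out of 12 strategies.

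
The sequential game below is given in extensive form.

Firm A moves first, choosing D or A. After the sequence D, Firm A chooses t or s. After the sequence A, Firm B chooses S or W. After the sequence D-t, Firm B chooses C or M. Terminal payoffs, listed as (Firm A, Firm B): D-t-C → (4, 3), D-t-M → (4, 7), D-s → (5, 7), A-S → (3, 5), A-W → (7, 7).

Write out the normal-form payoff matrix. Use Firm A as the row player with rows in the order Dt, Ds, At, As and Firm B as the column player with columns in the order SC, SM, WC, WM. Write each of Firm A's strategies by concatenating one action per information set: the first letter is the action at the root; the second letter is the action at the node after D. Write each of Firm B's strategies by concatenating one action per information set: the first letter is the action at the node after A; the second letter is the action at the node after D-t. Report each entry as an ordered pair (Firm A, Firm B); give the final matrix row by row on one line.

Row Dt: SC→(4,3), SM→(4,7), WC→(4,3), WM→(4,7)
Row Ds: SC→(5,7), SM→(5,7), WC→(5,7), WM→(5,7)
Row At: SC→(3,5), SM→(3,5), WC→(7,7), WM→(7,7)
Row As: SC→(3,5), SM→(3,5), WC→(7,7), WM→(7,7)

Dt: (4,3) (4,7) (4,3) (4,7) | Ds: (5,7) (5,7) (5,7) (5,7) | At: (3,5) (3,5) (7,7) (7,7) | As: (3,5) (3,5) (7,7) (7,7)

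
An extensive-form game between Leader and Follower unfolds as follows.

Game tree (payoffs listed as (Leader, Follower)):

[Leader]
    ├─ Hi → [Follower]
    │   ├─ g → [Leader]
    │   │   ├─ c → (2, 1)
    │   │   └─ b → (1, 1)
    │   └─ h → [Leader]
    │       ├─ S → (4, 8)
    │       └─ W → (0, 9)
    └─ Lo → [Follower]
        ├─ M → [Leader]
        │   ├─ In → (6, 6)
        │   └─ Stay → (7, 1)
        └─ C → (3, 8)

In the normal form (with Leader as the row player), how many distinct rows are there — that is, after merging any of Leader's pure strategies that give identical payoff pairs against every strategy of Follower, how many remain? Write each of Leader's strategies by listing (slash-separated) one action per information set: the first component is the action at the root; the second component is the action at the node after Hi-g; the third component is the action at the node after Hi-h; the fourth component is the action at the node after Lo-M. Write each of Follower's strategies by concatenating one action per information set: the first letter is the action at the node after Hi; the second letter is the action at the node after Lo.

Leader has 16 pure strategies: Hi/c/S/In, Hi/c/S/Stay, Hi/c/W/In, Hi/c/W/Stay, Hi/b/S/In, Hi/b/S/Stay, Hi/b/W/In, Hi/b/W/Stay, Lo/c/S/In, Lo/c/S/Stay, Lo/c/W/In, Lo/c/W/Stay, Lo/b/S/In, Lo/b/S/Stay, Lo/b/W/In, Lo/b/W/Stay. Columns: gM, gC, hM, hC.
{Hi/c/S/In, Hi/c/S/Stay} → row (2,1) (2,1) (4,8) (4,8)
{Hi/c/W/In, Hi/c/W/Stay} → row (2,1) (2,1) (0,9) (0,9)
{Hi/b/S/In, Hi/b/S/Stay} → row (1,1) (1,1) (4,8) (4,8)
{Hi/b/W/In, Hi/b/W/Stay} → row (1,1) (1,1) (0,9) (0,9)
{Lo/c/S/In, Lo/c/W/In, Lo/b/S/In, Lo/b/W/In} → row (6,6) (3,8) (6,6) (3,8)
{Lo/c/S/Stay, Lo/c/W/Stay, Lo/b/S/Stay, Lo/b/W/Stay} → row (7,1) (3,8) (7,1) (3,8)
That's 6 distinct rows out of 16 strategies.

6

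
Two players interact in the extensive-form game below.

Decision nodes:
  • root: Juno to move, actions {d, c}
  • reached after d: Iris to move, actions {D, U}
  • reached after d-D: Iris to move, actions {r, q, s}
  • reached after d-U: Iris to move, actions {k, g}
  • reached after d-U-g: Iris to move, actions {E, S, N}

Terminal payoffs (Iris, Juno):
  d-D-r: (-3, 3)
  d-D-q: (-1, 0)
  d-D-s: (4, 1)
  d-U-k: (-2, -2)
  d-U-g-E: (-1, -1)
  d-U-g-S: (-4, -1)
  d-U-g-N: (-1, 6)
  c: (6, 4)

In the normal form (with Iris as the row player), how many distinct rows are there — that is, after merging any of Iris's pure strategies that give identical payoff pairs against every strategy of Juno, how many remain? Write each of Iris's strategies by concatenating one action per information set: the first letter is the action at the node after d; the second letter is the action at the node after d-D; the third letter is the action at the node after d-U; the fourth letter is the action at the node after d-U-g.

Iris has 36 pure strategies: DrkE, DrkS, DrkN, DrgE, DrgS, DrgN, DqkE, DqkS, DqkN, DqgE, DqgS, DqgN, DskE, DskS, DskN, DsgE, DsgS, DsgN, UrkE, UrkS, UrkN, UrgE, UrgS, UrgN, UqkE, UqkS, UqkN, UqgE, UqgS, UqgN, UskE, UskS, UskN, UsgE, UsgS, UsgN. Columns: d, c.
{DrkE, DrkS, DrkN, DrgE, DrgS, DrgN} → row (-3,3) (6,4)
{DqkE, DqkS, DqkN, DqgE, DqgS, DqgN} → row (-1,0) (6,4)
{DskE, DskS, DskN, DsgE, DsgS, DsgN} → row (4,1) (6,4)
{UrkE, UrkS, UrkN, UqkE, UqkS, UqkN, UskE, UskS, UskN} → row (-2,-2) (6,4)
{UrgE, UqgE, UsgE} → row (-1,-1) (6,4)
{UrgS, UqgS, UsgS} → row (-4,-1) (6,4)
{UrgN, UqgN, UsgN} → row (-1,6) (6,4)
That's 7 distinct rows out of 36 strategies.

7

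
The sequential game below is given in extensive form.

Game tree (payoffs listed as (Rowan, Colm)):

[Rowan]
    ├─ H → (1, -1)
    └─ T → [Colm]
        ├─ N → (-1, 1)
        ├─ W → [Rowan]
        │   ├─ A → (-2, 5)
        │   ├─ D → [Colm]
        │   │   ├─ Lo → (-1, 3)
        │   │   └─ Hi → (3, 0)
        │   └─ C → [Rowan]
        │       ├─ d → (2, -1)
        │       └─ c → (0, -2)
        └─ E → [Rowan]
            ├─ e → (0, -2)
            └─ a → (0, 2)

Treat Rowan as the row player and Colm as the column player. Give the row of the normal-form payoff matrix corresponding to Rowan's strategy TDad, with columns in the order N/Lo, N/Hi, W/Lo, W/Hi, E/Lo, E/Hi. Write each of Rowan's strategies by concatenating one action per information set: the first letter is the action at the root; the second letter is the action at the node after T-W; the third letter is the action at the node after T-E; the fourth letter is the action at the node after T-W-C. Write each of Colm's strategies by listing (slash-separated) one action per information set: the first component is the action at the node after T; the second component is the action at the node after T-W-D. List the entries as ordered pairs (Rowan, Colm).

vs N/Lo: Rowan plays T → Colm plays N at [T] → (-1, 1)
vs N/Hi: Rowan plays T → Colm plays N at [T] → (-1, 1)
vs W/Lo: Rowan plays T → Colm plays W at [T] → Rowan plays D at [T-W] → Colm plays Lo at [T-W-D] → (-1, 3)
vs W/Hi: Rowan plays T → Colm plays W at [T] → Rowan plays D at [T-W] → Colm plays Hi at [T-W-D] → (3, 0)
vs E/Lo: Rowan plays T → Colm plays E at [T] → Rowan plays a at [T-E] → (0, 2)
vs E/Hi: Rowan plays T → Colm plays E at [T] → Rowan plays a at [T-E] → (0, 2)

(-1,1) (-1,1) (-1,3) (3,0) (0,2) (0,2)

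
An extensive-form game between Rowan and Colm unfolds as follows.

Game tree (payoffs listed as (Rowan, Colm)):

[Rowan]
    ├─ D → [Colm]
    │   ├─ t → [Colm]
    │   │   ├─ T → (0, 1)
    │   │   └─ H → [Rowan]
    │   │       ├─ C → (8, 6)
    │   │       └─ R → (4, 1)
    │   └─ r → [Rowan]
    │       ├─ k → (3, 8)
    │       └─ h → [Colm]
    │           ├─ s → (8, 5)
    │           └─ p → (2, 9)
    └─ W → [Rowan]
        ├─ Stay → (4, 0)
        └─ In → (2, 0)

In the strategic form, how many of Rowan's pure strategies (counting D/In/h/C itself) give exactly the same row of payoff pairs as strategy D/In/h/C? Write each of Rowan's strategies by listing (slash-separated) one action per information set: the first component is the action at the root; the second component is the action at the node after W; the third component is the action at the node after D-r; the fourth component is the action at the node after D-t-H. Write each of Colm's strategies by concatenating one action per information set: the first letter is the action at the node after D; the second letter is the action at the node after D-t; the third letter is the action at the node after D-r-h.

Row for D/In/h/C (columns tTs, tTp, tHs, tHp, rTs, rTp, rHs, rHp): (0,1) (0,1) (8,6) (8,6) (8,5) (2,9) (8,5) (2,9).
Under D/In/h/C, Rowan's choice at the node after W can never be reached regardless of what Colm does, so varying those choices leaves every outcome unchanged.
Holding the reachable choices fixed and varying the unreachable one freely already gives 2 equivalent strategies.
No other strategy reproduces this row, so those 2 are the full class: D/Stay/h/C, D/In/h/C.

2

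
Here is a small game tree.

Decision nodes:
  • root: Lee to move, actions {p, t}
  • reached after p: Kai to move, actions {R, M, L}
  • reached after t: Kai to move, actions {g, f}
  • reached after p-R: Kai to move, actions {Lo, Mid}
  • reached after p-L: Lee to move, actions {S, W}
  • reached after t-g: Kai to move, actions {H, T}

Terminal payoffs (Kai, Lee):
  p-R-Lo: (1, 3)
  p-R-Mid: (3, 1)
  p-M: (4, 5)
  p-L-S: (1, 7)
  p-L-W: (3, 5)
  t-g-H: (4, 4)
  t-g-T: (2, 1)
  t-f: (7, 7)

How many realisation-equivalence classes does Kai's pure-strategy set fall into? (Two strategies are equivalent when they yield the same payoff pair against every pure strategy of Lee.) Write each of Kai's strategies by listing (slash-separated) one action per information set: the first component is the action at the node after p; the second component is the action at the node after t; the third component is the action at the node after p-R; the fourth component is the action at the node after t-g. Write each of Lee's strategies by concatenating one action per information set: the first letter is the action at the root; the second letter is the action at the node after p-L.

12

Kai has 24 pure strategies: R/g/Lo/H, R/g/Lo/T, R/g/Mid/H, R/g/Mid/T, R/f/Lo/H, R/f/Lo/T, R/f/Mid/H, R/f/Mid/T, M/g/Lo/H, M/g/Lo/T, M/g/Mid/H, M/g/Mid/T, M/f/Lo/H, M/f/Lo/T, M/f/Mid/H, M/f/Mid/T, L/g/Lo/H, L/g/Lo/T, L/g/Mid/H, L/g/Mid/T, L/f/Lo/H, L/f/Lo/T, L/f/Mid/H, L/f/Mid/T. Columns: pS, pW, tS, tW.
{R/g/Lo/H} → row (1,3) (1,3) (4,4) (4,4)
{R/g/Lo/T} → row (1,3) (1,3) (2,1) (2,1)
{R/g/Mid/H} → row (3,1) (3,1) (4,4) (4,4)
{R/g/Mid/T} → row (3,1) (3,1) (2,1) (2,1)
{R/f/Lo/H, R/f/Lo/T} → row (1,3) (1,3) (7,7) (7,7)
{R/f/Mid/H, R/f/Mid/T} → row (3,1) (3,1) (7,7) (7,7)
{M/g/Lo/H, M/g/Mid/H} → row (4,5) (4,5) (4,4) (4,4)
{M/g/Lo/T, M/g/Mid/T} → row (4,5) (4,5) (2,1) (2,1)
{M/f/Lo/H, M/f/Lo/T, M/f/Mid/H, M/f/Mid/T} → row (4,5) (4,5) (7,7) (7,7)
{L/g/Lo/H, L/g/Mid/H} → row (1,7) (3,5) (4,4) (4,4)
{L/g/Lo/T, L/g/Mid/T} → row (1,7) (3,5) (2,1) (2,1)
{L/f/Lo/H, L/f/Lo/T, L/f/Mid/H, L/f/Mid/T} → row (1,7) (3,5) (7,7) (7,7)
That's 12 distinct rows out of 24 strategies.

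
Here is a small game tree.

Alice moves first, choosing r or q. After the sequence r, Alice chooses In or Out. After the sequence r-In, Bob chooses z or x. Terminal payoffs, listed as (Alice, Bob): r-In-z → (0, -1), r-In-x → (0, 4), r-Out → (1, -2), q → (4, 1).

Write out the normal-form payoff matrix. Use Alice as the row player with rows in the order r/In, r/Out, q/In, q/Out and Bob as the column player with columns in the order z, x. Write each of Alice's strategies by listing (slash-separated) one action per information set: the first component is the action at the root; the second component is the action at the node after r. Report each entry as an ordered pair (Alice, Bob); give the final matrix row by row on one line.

             z        x
 r/In   (0,-1)    (0,4)
r/Out   (1,-2)   (1,-2)
 q/In    (4,1)    (4,1)
q/Out    (4,1)    (4,1)

r/In: (0,-1) (0,4) | r/Out: (1,-2) (1,-2) | q/In: (4,1) (4,1) | q/Out: (4,1) (4,1)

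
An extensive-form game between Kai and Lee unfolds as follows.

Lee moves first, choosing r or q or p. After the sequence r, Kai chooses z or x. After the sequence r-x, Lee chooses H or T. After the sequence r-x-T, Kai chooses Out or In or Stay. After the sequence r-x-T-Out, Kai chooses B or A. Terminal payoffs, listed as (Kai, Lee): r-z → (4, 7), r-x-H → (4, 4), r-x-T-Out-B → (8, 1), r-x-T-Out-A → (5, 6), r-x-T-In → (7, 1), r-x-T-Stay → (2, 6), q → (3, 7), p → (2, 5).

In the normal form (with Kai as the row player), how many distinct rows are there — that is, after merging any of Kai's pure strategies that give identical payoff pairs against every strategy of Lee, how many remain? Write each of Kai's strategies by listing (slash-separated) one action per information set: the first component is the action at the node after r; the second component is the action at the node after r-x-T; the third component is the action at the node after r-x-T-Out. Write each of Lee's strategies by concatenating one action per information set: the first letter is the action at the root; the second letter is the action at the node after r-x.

Kai has 12 pure strategies: z/Out/B, z/Out/A, z/In/B, z/In/A, z/Stay/B, z/Stay/A, x/Out/B, x/Out/A, x/In/B, x/In/A, x/Stay/B, x/Stay/A. Columns: rH, rT, qH, qT, pH, pT.
{z/Out/B, z/Out/A, z/In/B, z/In/A, z/Stay/B, z/Stay/A} → row (4,7) (4,7) (3,7) (3,7) (2,5) (2,5)
{x/Out/B} → row (4,4) (8,1) (3,7) (3,7) (2,5) (2,5)
{x/Out/A} → row (4,4) (5,6) (3,7) (3,7) (2,5) (2,5)
{x/In/B, x/In/A} → row (4,4) (7,1) (3,7) (3,7) (2,5) (2,5)
{x/Stay/B, x/Stay/A} → row (4,4) (2,6) (3,7) (3,7) (2,5) (2,5)
That's 5 distinct rows out of 12 strategies.

5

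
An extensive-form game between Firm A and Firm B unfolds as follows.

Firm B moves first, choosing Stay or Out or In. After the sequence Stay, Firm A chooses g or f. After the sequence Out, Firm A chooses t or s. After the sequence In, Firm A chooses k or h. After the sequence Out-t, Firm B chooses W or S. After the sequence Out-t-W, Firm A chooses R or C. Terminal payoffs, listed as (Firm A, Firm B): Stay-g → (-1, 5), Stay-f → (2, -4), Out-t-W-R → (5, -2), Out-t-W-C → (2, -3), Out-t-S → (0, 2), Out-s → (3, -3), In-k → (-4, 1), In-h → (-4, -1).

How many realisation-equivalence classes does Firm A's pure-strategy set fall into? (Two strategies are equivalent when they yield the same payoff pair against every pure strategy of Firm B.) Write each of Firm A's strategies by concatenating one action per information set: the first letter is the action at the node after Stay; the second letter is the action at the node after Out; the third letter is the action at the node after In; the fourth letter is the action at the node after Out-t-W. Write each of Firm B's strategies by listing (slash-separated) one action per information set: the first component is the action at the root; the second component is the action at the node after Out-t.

Firm A has 16 pure strategies: gtkR, gtkC, gthR, gthC, gskR, gskC, gshR, gshC, ftkR, ftkC, fthR, fthC, fskR, fskC, fshR, fshC. Columns: Stay/W, Stay/S, Out/W, Out/S, In/W, In/S.
{gtkR} → row (-1,5) (-1,5) (5,-2) (0,2) (-4,1) (-4,1)
{gtkC} → row (-1,5) (-1,5) (2,-3) (0,2) (-4,1) (-4,1)
{gthR} → row (-1,5) (-1,5) (5,-2) (0,2) (-4,-1) (-4,-1)
{gthC} → row (-1,5) (-1,5) (2,-3) (0,2) (-4,-1) (-4,-1)
{gskR, gskC} → row (-1,5) (-1,5) (3,-3) (3,-3) (-4,1) (-4,1)
{gshR, gshC} → row (-1,5) (-1,5) (3,-3) (3,-3) (-4,-1) (-4,-1)
{ftkR} → row (2,-4) (2,-4) (5,-2) (0,2) (-4,1) (-4,1)
{ftkC} → row (2,-4) (2,-4) (2,-3) (0,2) (-4,1) (-4,1)
{fthR} → row (2,-4) (2,-4) (5,-2) (0,2) (-4,-1) (-4,-1)
{fthC} → row (2,-4) (2,-4) (2,-3) (0,2) (-4,-1) (-4,-1)
{fskR, fskC} → row (2,-4) (2,-4) (3,-3) (3,-3) (-4,1) (-4,1)
{fshR, fshC} → row (2,-4) (2,-4) (3,-3) (3,-3) (-4,-1) (-4,-1)
That's 12 distinct rows out of 16 strategies.

12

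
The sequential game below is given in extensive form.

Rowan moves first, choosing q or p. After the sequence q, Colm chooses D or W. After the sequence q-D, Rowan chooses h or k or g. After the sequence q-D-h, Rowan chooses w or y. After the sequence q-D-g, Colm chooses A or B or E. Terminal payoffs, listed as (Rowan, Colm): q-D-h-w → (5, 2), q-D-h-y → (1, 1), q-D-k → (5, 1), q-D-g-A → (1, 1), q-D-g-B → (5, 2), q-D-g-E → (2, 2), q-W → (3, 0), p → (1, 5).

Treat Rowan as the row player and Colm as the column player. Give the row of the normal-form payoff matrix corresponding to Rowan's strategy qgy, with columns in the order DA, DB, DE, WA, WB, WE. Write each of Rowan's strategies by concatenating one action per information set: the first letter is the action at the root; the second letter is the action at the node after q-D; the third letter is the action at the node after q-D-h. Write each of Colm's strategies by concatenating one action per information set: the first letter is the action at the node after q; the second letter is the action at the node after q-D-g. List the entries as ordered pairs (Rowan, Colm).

(1,1) (5,2) (2,2) (3,0) (3,0) (3,0)

vs DA: Rowan plays q → Colm plays D at [q] → Rowan plays g at [q-D] → Colm plays A at [q-D-g] → (1, 1)
vs DB: Rowan plays q → Colm plays D at [q] → Rowan plays g at [q-D] → Colm plays B at [q-D-g] → (5, 2)
vs DE: Rowan plays q → Colm plays D at [q] → Rowan plays g at [q-D] → Colm plays E at [q-D-g] → (2, 2)
vs WA: Rowan plays q → Colm plays W at [q] → (3, 0)
vs WB: Rowan plays q → Colm plays W at [q] → (3, 0)
vs WE: Rowan plays q → Colm plays W at [q] → (3, 0)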